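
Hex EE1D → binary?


Each hex digit → 4 binary bits:
  E = 1110
  E = 1110
  1 = 0001
  D = 1101
Concatenate: 1110 1110 0001 1101
= 1110111000011101


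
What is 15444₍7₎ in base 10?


Positional values (base 7):
  4 × 7^0 = 4 × 1 = 4
  4 × 7^1 = 4 × 7 = 28
  4 × 7^2 = 4 × 49 = 196
  5 × 7^3 = 5 × 343 = 1715
  1 × 7^4 = 1 × 2401 = 2401
Sum = 4 + 28 + 196 + 1715 + 2401
= 4344


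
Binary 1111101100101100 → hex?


Group into 4-bit nibbles: 1111101100101100
  1111 = F
  1011 = B
  0010 = 2
  1100 = C
= 0xFB2C


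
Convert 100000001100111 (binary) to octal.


Group into 3-bit groups: 100000001100111
  100 = 4
  000 = 0
  001 = 1
  100 = 4
  111 = 7
= 0o40147


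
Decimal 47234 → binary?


Divide by 2 repeatedly:
47234 ÷ 2 = 23617 remainder 0
23617 ÷ 2 = 11808 remainder 1
11808 ÷ 2 = 5904 remainder 0
5904 ÷ 2 = 2952 remainder 0
2952 ÷ 2 = 1476 remainder 0
1476 ÷ 2 = 738 remainder 0
738 ÷ 2 = 369 remainder 0
369 ÷ 2 = 184 remainder 1
184 ÷ 2 = 92 remainder 0
92 ÷ 2 = 46 remainder 0
46 ÷ 2 = 23 remainder 0
23 ÷ 2 = 11 remainder 1
11 ÷ 2 = 5 remainder 1
5 ÷ 2 = 2 remainder 1
2 ÷ 2 = 1 remainder 0
1 ÷ 2 = 0 remainder 1
Reading remainders bottom-up:
= 1011100010000010


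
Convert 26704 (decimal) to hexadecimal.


Divide by 16 repeatedly:
26704 ÷ 16 = 1669 remainder 0 (0)
1669 ÷ 16 = 104 remainder 5 (5)
104 ÷ 16 = 6 remainder 8 (8)
6 ÷ 16 = 0 remainder 6 (6)
Reading remainders bottom-up:
= 0x6850


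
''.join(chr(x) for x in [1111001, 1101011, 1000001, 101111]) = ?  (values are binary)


Codes (binary): 1111001 1101011 1000001 101111
Per-code ASCII lookup:
  1111001 = 121  (range 97-122: lowercase, 121 - 97 = 24) → 'y'
  1101011 = 107  (range 97-122: lowercase, 107 - 97 = 10) → 'k'
  1000001 = 65  (range 65-90: uppercase, 65 - 65 = 0) → 'A'
  101111 = 47  (special character) → '/'
= 'ykA/'


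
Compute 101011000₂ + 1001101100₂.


Align and add column by column (LSB to MSB, carry propagating):
  00101011000
+ 01001101100
  -----------
  col 0: 0 + 0 + 0 (carry in) = 0 → bit 0, carry out 0
  col 1: 0 + 0 + 0 (carry in) = 0 → bit 0, carry out 0
  col 2: 0 + 1 + 0 (carry in) = 1 → bit 1, carry out 0
  col 3: 1 + 1 + 0 (carry in) = 2 → bit 0, carry out 1
  col 4: 1 + 0 + 1 (carry in) = 2 → bit 0, carry out 1
  col 5: 0 + 1 + 1 (carry in) = 2 → bit 0, carry out 1
  col 6: 1 + 1 + 1 (carry in) = 3 → bit 1, carry out 1
  col 7: 0 + 0 + 1 (carry in) = 1 → bit 1, carry out 0
  col 8: 1 + 0 + 0 (carry in) = 1 → bit 1, carry out 0
  col 9: 0 + 1 + 0 (carry in) = 1 → bit 1, carry out 0
  col 10: 0 + 0 + 0 (carry in) = 0 → bit 0, carry out 0
Reading bits MSB→LSB: 01111000100
Strip leading zeros: 1111000100
= 1111000100


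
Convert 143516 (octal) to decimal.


Positional values:
Position 0: 6 × 8^0 = 6
Position 1: 1 × 8^1 = 8
Position 2: 5 × 8^2 = 320
Position 3: 3 × 8^3 = 1536
Position 4: 4 × 8^4 = 16384
Position 5: 1 × 8^5 = 32768
Sum = 6 + 8 + 320 + 1536 + 16384 + 32768
= 51022


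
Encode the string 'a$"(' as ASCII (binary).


String: 'a$"('  (4 characters)
Per-character ASCII lookup:
  'a': lowercase starts at 97: 'a' = 97 + 0 = 97 → 1100001
  '$': special character: '$' = 36 → 100100
  '"': special character: '"' = 34 → 100010
  '(': special character: '(' = 40 → 101000
= 1100001 100100 100010 101000


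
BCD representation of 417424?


Each digit → 4-bit binary:
  4 → 0100
  1 → 0001
  7 → 0111
  4 → 0100
  2 → 0010
  4 → 0100
= 0100 0001 0111 0100 0010 0100


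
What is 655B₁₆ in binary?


Each hex digit → 4 binary bits:
  6 = 0110
  5 = 0101
  5 = 0101
  B = 1011
Concatenate: 0110 0101 0101 1011
= 0110010101011011


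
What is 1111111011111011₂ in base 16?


Group into 4-bit nibbles: 1111111011111011
  1111 = F
  1110 = E
  1111 = F
  1011 = B
= 0xFEFB


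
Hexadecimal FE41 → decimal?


Positional values:
Position 0: 1 × 16^0 = 1 × 1 = 1
Position 1: 4 × 16^1 = 4 × 16 = 64
Position 2: E × 16^2 = 14 × 256 = 3584
Position 3: F × 16^3 = 15 × 4096 = 61440
Sum = 1 + 64 + 3584 + 61440
= 65089


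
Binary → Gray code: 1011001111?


Binary: 1011001111
Gray code: G = B XOR (B >> 1)
B >> 1 = 0101100111
1011001111 XOR 0101100111:
  1 XOR 0 = 1
  0 XOR 1 = 1
  1 XOR 0 = 1
  1 XOR 1 = 0
  0 XOR 1 = 1
  0 XOR 0 = 0
  1 XOR 0 = 1
  1 XOR 1 = 0
  1 XOR 1 = 0
  1 XOR 1 = 0
= 1110101000


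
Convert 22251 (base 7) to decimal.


Positional values (base 7):
  1 × 7^0 = 1 × 1 = 1
  5 × 7^1 = 5 × 7 = 35
  2 × 7^2 = 2 × 49 = 98
  2 × 7^3 = 2 × 343 = 686
  2 × 7^4 = 2 × 2401 = 4802
Sum = 1 + 35 + 98 + 686 + 4802
= 5622


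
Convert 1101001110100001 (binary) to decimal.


Positional values:
Bit 0: 1 × 2^0 = 1
Bit 5: 1 × 2^5 = 32
Bit 7: 1 × 2^7 = 128
Bit 8: 1 × 2^8 = 256
Bit 9: 1 × 2^9 = 512
Bit 12: 1 × 2^12 = 4096
Bit 14: 1 × 2^14 = 16384
Bit 15: 1 × 2^15 = 32768
Sum = 1 + 32 + 128 + 256 + 512 + 4096 + 16384 + 32768
= 54177


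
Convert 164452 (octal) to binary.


Each octal digit → 3 binary bits:
  1 = 001
  6 = 110
  4 = 100
  4 = 100
  5 = 101
  2 = 010
Concatenate: 001 110 100 100 101 010
= 001110100100101010


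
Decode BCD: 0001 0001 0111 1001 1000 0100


Each 4-bit group → digit:
  0001 → 1
  0001 → 1
  0111 → 7
  1001 → 9
  1000 → 8
  0100 → 4
= 117984


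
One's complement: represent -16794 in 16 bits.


Original: 0100000110011010
Invert all bits:
  bit 0: 0 → 1
  bit 1: 1 → 0
  bit 2: 0 → 1
  bit 3: 0 → 1
  bit 4: 0 → 1
  bit 5: 0 → 1
  bit 6: 0 → 1
  bit 7: 1 → 0
  bit 8: 1 → 0
  bit 9: 0 → 1
  bit 10: 0 → 1
  bit 11: 1 → 0
  bit 12: 1 → 0
  bit 13: 0 → 1
  bit 14: 1 → 0
  bit 15: 0 → 1
= 1011111001100101


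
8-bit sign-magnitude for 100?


Sign bit: 0 (positive)
Magnitude: 100 = 1100100
= 01100100


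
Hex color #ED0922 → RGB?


Hex: #ED0922
R = ED₁₆ = 237
G = 09₁₆ = 9
B = 22₁₆ = 34
= RGB(237, 9, 34)


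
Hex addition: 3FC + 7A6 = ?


Align and add column by column (LSB to MSB, each column mod 16 with carry):
  03FC
+ 07A6
  ----
  col 0: C(12) + 6(6) + 0 (carry in) = 18 → 2(2), carry out 1
  col 1: F(15) + A(10) + 1 (carry in) = 26 → A(10), carry out 1
  col 2: 3(3) + 7(7) + 1 (carry in) = 11 → B(11), carry out 0
  col 3: 0(0) + 0(0) + 0 (carry in) = 0 → 0(0), carry out 0
Reading digits MSB→LSB: 0BA2
Strip leading zeros: BA2
= 0xBA2


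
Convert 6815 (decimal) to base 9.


Divide by 9 repeatedly:
6815 ÷ 9 = 757 remainder 2
757 ÷ 9 = 84 remainder 1
84 ÷ 9 = 9 remainder 3
9 ÷ 9 = 1 remainder 0
1 ÷ 9 = 0 remainder 1
Reading remainders bottom-up:
= 10312


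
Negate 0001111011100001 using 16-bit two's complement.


Original: 0001111011100001
Step 1 - Invert all bits: 1110000100011110
Step 2 - Add 1: 1110000100011110 + 1
= 1110000100011111 (represents -7905)


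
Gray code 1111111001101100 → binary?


Gray code: 1111111001101100
MSB stays the same: 1
Each subsequent bit = prev_binary XOR current_gray:
  B[1] = 1 XOR 1 = 0
  B[2] = 0 XOR 1 = 1
  B[3] = 1 XOR 1 = 0
  B[4] = 0 XOR 1 = 1
  B[5] = 1 XOR 1 = 0
  B[6] = 0 XOR 1 = 1
  B[7] = 1 XOR 0 = 1
  B[8] = 1 XOR 0 = 1
  B[9] = 1 XOR 1 = 0
  B[10] = 0 XOR 1 = 1
  B[11] = 1 XOR 0 = 1
  B[12] = 1 XOR 1 = 0
  B[13] = 0 XOR 1 = 1
  B[14] = 1 XOR 0 = 1
  B[15] = 1 XOR 0 = 1
= 1010101110110111 (43959 decimal)


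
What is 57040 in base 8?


Divide by 8 repeatedly:
57040 ÷ 8 = 7130 remainder 0
7130 ÷ 8 = 891 remainder 2
891 ÷ 8 = 111 remainder 3
111 ÷ 8 = 13 remainder 7
13 ÷ 8 = 1 remainder 5
1 ÷ 8 = 0 remainder 1
Reading remainders bottom-up:
= 0o157320


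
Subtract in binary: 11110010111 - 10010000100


Align and subtract column by column (LSB to MSB, borrowing when needed):
  11110010111
- 10010000100
  -----------
  col 0: (1 - 0 borrow-in) - 0 → 1 - 0 = 1, borrow out 0
  col 1: (1 - 0 borrow-in) - 0 → 1 - 0 = 1, borrow out 0
  col 2: (1 - 0 borrow-in) - 1 → 1 - 1 = 0, borrow out 0
  col 3: (0 - 0 borrow-in) - 0 → 0 - 0 = 0, borrow out 0
  col 4: (1 - 0 borrow-in) - 0 → 1 - 0 = 1, borrow out 0
  col 5: (0 - 0 borrow-in) - 0 → 0 - 0 = 0, borrow out 0
  col 6: (0 - 0 borrow-in) - 0 → 0 - 0 = 0, borrow out 0
  col 7: (1 - 0 borrow-in) - 1 → 1 - 1 = 0, borrow out 0
  col 8: (1 - 0 borrow-in) - 0 → 1 - 0 = 1, borrow out 0
  col 9: (1 - 0 borrow-in) - 0 → 1 - 0 = 1, borrow out 0
  col 10: (1 - 0 borrow-in) - 1 → 1 - 1 = 0, borrow out 0
Reading bits MSB→LSB: 01100010011
Strip leading zeros: 1100010011
= 1100010011


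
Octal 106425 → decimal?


Positional values:
Position 0: 5 × 8^0 = 5
Position 1: 2 × 8^1 = 16
Position 2: 4 × 8^2 = 256
Position 3: 6 × 8^3 = 3072
Position 4: 0 × 8^4 = 0
Position 5: 1 × 8^5 = 32768
Sum = 5 + 16 + 256 + 3072 + 0 + 32768
= 36117


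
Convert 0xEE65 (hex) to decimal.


Positional values:
Position 0: 5 × 16^0 = 5 × 1 = 5
Position 1: 6 × 16^1 = 6 × 16 = 96
Position 2: E × 16^2 = 14 × 256 = 3584
Position 3: E × 16^3 = 14 × 4096 = 57344
Sum = 5 + 96 + 3584 + 57344
= 61029


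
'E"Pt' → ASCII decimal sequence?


String: 'E"Pt'  (4 characters)
Per-character ASCII lookup:
  'E': uppercase starts at 65: 'E' = 65 + 4 = 69
  '"': special character: '"' = 34
  'P': uppercase starts at 65: 'P' = 65 + 15 = 80
  't': lowercase starts at 97: 't' = 97 + 19 = 116
= 69 34 80 116


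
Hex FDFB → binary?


Each hex digit → 4 binary bits:
  F = 1111
  D = 1101
  F = 1111
  B = 1011
Concatenate: 1111 1101 1111 1011
= 1111110111111011


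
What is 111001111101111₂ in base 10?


Positional values:
Bit 0: 1 × 2^0 = 1
Bit 1: 1 × 2^1 = 2
Bit 2: 1 × 2^2 = 4
Bit 3: 1 × 2^3 = 8
Bit 5: 1 × 2^5 = 32
Bit 6: 1 × 2^6 = 64
Bit 7: 1 × 2^7 = 128
Bit 8: 1 × 2^8 = 256
Bit 9: 1 × 2^9 = 512
Bit 12: 1 × 2^12 = 4096
Bit 13: 1 × 2^13 = 8192
Bit 14: 1 × 2^14 = 16384
Sum = 1 + 2 + 4 + 8 + 32 + 64 + 128 + 256 + 512 + 4096 + 8192 + 16384
= 29679


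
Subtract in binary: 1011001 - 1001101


Align and subtract column by column (LSB to MSB, borrowing when needed):
  1011001
- 1001101
  -------
  col 0: (1 - 0 borrow-in) - 1 → 1 - 1 = 0, borrow out 0
  col 1: (0 - 0 borrow-in) - 0 → 0 - 0 = 0, borrow out 0
  col 2: (0 - 0 borrow-in) - 1 → borrow from next column: (0+2) - 1 = 1, borrow out 1
  col 3: (1 - 1 borrow-in) - 1 → borrow from next column: (0+2) - 1 = 1, borrow out 1
  col 4: (1 - 1 borrow-in) - 0 → 0 - 0 = 0, borrow out 0
  col 5: (0 - 0 borrow-in) - 0 → 0 - 0 = 0, borrow out 0
  col 6: (1 - 0 borrow-in) - 1 → 1 - 1 = 0, borrow out 0
Reading bits MSB→LSB: 0001100
Strip leading zeros: 1100
= 1100


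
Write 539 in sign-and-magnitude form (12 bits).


Sign bit: 0 (positive)
Magnitude: 539 = 01000011011
= 001000011011


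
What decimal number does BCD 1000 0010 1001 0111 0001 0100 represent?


Each 4-bit group → digit:
  1000 → 8
  0010 → 2
  1001 → 9
  0111 → 7
  0001 → 1
  0100 → 4
= 829714


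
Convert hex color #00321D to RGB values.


Hex: #00321D
R = 00₁₆ = 0
G = 32₁₆ = 50
B = 1D₁₆ = 29
= RGB(0, 50, 29)


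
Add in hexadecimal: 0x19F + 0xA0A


Align and add column by column (LSB to MSB, each column mod 16 with carry):
  019F
+ 0A0A
  ----
  col 0: F(15) + A(10) + 0 (carry in) = 25 → 9(9), carry out 1
  col 1: 9(9) + 0(0) + 1 (carry in) = 10 → A(10), carry out 0
  col 2: 1(1) + A(10) + 0 (carry in) = 11 → B(11), carry out 0
  col 3: 0(0) + 0(0) + 0 (carry in) = 0 → 0(0), carry out 0
Reading digits MSB→LSB: 0BA9
Strip leading zeros: BA9
= 0xBA9


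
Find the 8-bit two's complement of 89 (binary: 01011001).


Original: 01011001
Step 1 - Invert all bits: 10100110
Step 2 - Add 1: 10100110 + 1
= 10100111 (represents -89)


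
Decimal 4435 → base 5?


Divide by 5 repeatedly:
4435 ÷ 5 = 887 remainder 0
887 ÷ 5 = 177 remainder 2
177 ÷ 5 = 35 remainder 2
35 ÷ 5 = 7 remainder 0
7 ÷ 5 = 1 remainder 2
1 ÷ 5 = 0 remainder 1
Reading remainders bottom-up:
= 120220


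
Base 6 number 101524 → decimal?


Positional values (base 6):
  4 × 6^0 = 4 × 1 = 4
  2 × 6^1 = 2 × 6 = 12
  5 × 6^2 = 5 × 36 = 180
  1 × 6^3 = 1 × 216 = 216
  0 × 6^4 = 0 × 1296 = 0
  1 × 6^5 = 1 × 7776 = 7776
Sum = 4 + 12 + 180 + 216 + 0 + 7776
= 8188


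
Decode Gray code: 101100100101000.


Gray code: 101100100101000
MSB stays the same: 1
Each subsequent bit = prev_binary XOR current_gray:
  B[1] = 1 XOR 0 = 1
  B[2] = 1 XOR 1 = 0
  B[3] = 0 XOR 1 = 1
  B[4] = 1 XOR 0 = 1
  B[5] = 1 XOR 0 = 1
  B[6] = 1 XOR 1 = 0
  B[7] = 0 XOR 0 = 0
  B[8] = 0 XOR 0 = 0
  B[9] = 0 XOR 1 = 1
  B[10] = 1 XOR 0 = 1
  B[11] = 1 XOR 1 = 0
  B[12] = 0 XOR 0 = 0
  B[13] = 0 XOR 0 = 0
  B[14] = 0 XOR 0 = 0
= 110111000110000 (28208 decimal)


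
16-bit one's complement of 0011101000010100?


Original: 0011101000010100
Invert all bits:
  bit 0: 0 → 1
  bit 1: 0 → 1
  bit 2: 1 → 0
  bit 3: 1 → 0
  bit 4: 1 → 0
  bit 5: 0 → 1
  bit 6: 1 → 0
  bit 7: 0 → 1
  bit 8: 0 → 1
  bit 9: 0 → 1
  bit 10: 0 → 1
  bit 11: 1 → 0
  bit 12: 0 → 1
  bit 13: 1 → 0
  bit 14: 0 → 1
  bit 15: 0 → 1
= 1100010111101011


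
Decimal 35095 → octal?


Divide by 8 repeatedly:
35095 ÷ 8 = 4386 remainder 7
4386 ÷ 8 = 548 remainder 2
548 ÷ 8 = 68 remainder 4
68 ÷ 8 = 8 remainder 4
8 ÷ 8 = 1 remainder 0
1 ÷ 8 = 0 remainder 1
Reading remainders bottom-up:
= 0o104427


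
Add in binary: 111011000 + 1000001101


Align and add column by column (LSB to MSB, carry propagating):
  00111011000
+ 01000001101
  -----------
  col 0: 0 + 1 + 0 (carry in) = 1 → bit 1, carry out 0
  col 1: 0 + 0 + 0 (carry in) = 0 → bit 0, carry out 0
  col 2: 0 + 1 + 0 (carry in) = 1 → bit 1, carry out 0
  col 3: 1 + 1 + 0 (carry in) = 2 → bit 0, carry out 1
  col 4: 1 + 0 + 1 (carry in) = 2 → bit 0, carry out 1
  col 5: 0 + 0 + 1 (carry in) = 1 → bit 1, carry out 0
  col 6: 1 + 0 + 0 (carry in) = 1 → bit 1, carry out 0
  col 7: 1 + 0 + 0 (carry in) = 1 → bit 1, carry out 0
  col 8: 1 + 0 + 0 (carry in) = 1 → bit 1, carry out 0
  col 9: 0 + 1 + 0 (carry in) = 1 → bit 1, carry out 0
  col 10: 0 + 0 + 0 (carry in) = 0 → bit 0, carry out 0
Reading bits MSB→LSB: 01111100101
Strip leading zeros: 1111100101
= 1111100101


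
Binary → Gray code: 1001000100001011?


Binary: 1001000100001011
Gray code: G = B XOR (B >> 1)
B >> 1 = 0100100010000101
1001000100001011 XOR 0100100010000101:
  1 XOR 0 = 1
  0 XOR 1 = 1
  0 XOR 0 = 0
  1 XOR 0 = 1
  0 XOR 1 = 1
  0 XOR 0 = 0
  0 XOR 0 = 0
  1 XOR 0 = 1
  0 XOR 1 = 1
  0 XOR 0 = 0
  0 XOR 0 = 0
  0 XOR 0 = 0
  1 XOR 0 = 1
  0 XOR 1 = 1
  1 XOR 0 = 1
  1 XOR 1 = 0
= 1101100110001110


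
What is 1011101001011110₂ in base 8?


Group into 3-bit groups: 001011101001011110
  001 = 1
  011 = 3
  101 = 5
  001 = 1
  011 = 3
  110 = 6
= 0o135136


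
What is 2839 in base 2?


Divide by 2 repeatedly:
2839 ÷ 2 = 1419 remainder 1
1419 ÷ 2 = 709 remainder 1
709 ÷ 2 = 354 remainder 1
354 ÷ 2 = 177 remainder 0
177 ÷ 2 = 88 remainder 1
88 ÷ 2 = 44 remainder 0
44 ÷ 2 = 22 remainder 0
22 ÷ 2 = 11 remainder 0
11 ÷ 2 = 5 remainder 1
5 ÷ 2 = 2 remainder 1
2 ÷ 2 = 1 remainder 0
1 ÷ 2 = 0 remainder 1
Reading remainders bottom-up:
= 101100010111


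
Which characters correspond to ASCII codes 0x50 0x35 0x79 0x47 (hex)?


Codes (hex): 0x50 0x35 0x79 0x47
Per-code ASCII lookup:
  0x50 = 80  (range 65-90: uppercase, 80 - 65 = 15) → 'P'
  0x35 = 53  (range 48-57: digits, 53 - 48 = 5) → '5'
  0x79 = 121  (range 97-122: lowercase, 121 - 97 = 24) → 'y'
  0x47 = 71  (range 65-90: uppercase, 71 - 65 = 6) → 'G'
= 'P5yG'


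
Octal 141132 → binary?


Each octal digit → 3 binary bits:
  1 = 001
  4 = 100
  1 = 001
  1 = 001
  3 = 011
  2 = 010
Concatenate: 001 100 001 001 011 010
= 001100001001011010


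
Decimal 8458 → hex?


Divide by 16 repeatedly:
8458 ÷ 16 = 528 remainder 10 (A)
528 ÷ 16 = 33 remainder 0 (0)
33 ÷ 16 = 2 remainder 1 (1)
2 ÷ 16 = 0 remainder 2 (2)
Reading remainders bottom-up:
= 0x210A


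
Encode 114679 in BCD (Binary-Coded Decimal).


Each digit → 4-bit binary:
  1 → 0001
  1 → 0001
  4 → 0100
  6 → 0110
  7 → 0111
  9 → 1001
= 0001 0001 0100 0110 0111 1001


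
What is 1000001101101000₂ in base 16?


Group into 4-bit nibbles: 1000001101101000
  1000 = 8
  0011 = 3
  0110 = 6
  1000 = 8
= 0x8368


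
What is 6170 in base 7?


Divide by 7 repeatedly:
6170 ÷ 7 = 881 remainder 3
881 ÷ 7 = 125 remainder 6
125 ÷ 7 = 17 remainder 6
17 ÷ 7 = 2 remainder 3
2 ÷ 7 = 0 remainder 2
Reading remainders bottom-up:
= 23663


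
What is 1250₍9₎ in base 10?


Positional values (base 9):
  0 × 9^0 = 0 × 1 = 0
  5 × 9^1 = 5 × 9 = 45
  2 × 9^2 = 2 × 81 = 162
  1 × 9^3 = 1 × 729 = 729
Sum = 0 + 45 + 162 + 729
= 936


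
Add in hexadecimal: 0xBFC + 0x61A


Align and add column by column (LSB to MSB, each column mod 16 with carry):
  0BFC
+ 061A
  ----
  col 0: C(12) + A(10) + 0 (carry in) = 22 → 6(6), carry out 1
  col 1: F(15) + 1(1) + 1 (carry in) = 17 → 1(1), carry out 1
  col 2: B(11) + 6(6) + 1 (carry in) = 18 → 2(2), carry out 1
  col 3: 0(0) + 0(0) + 1 (carry in) = 1 → 1(1), carry out 0
Reading digits MSB→LSB: 1216
Strip leading zeros: 1216
= 0x1216


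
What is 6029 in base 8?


Divide by 8 repeatedly:
6029 ÷ 8 = 753 remainder 5
753 ÷ 8 = 94 remainder 1
94 ÷ 8 = 11 remainder 6
11 ÷ 8 = 1 remainder 3
1 ÷ 8 = 0 remainder 1
Reading remainders bottom-up:
= 0o13615


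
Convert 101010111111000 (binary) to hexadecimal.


Group into 4-bit nibbles: 0101010111111000
  0101 = 5
  0101 = 5
  1111 = F
  1000 = 8
= 0x55F8


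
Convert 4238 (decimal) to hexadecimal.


Divide by 16 repeatedly:
4238 ÷ 16 = 264 remainder 14 (E)
264 ÷ 16 = 16 remainder 8 (8)
16 ÷ 16 = 1 remainder 0 (0)
1 ÷ 16 = 0 remainder 1 (1)
Reading remainders bottom-up:
= 0x108E


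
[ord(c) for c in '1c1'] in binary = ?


String: '1c1'  (3 characters)
Per-character ASCII lookup:
  '1': digits start at 48: '1' = 48 + 1 = 49 → 110001
  'c': lowercase starts at 97: 'c' = 97 + 2 = 99 → 1100011
  '1': digits start at 48: '1' = 48 + 1 = 49 → 110001
= 110001 1100011 110001


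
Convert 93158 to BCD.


Each digit → 4-bit binary:
  9 → 1001
  3 → 0011
  1 → 0001
  5 → 0101
  8 → 1000
= 1001 0011 0001 0101 1000


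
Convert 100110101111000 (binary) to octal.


Group into 3-bit groups: 100110101111000
  100 = 4
  110 = 6
  101 = 5
  111 = 7
  000 = 0
= 0o46570


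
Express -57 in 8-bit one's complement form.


Original: 00111001
Invert all bits:
  bit 0: 0 → 1
  bit 1: 0 → 1
  bit 2: 1 → 0
  bit 3: 1 → 0
  bit 4: 1 → 0
  bit 5: 0 → 1
  bit 6: 0 → 1
  bit 7: 1 → 0
= 11000110


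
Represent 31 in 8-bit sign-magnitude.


Sign bit: 0 (positive)
Magnitude: 31 = 0011111
= 00011111


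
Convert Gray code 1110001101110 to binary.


Gray code: 1110001101110
MSB stays the same: 1
Each subsequent bit = prev_binary XOR current_gray:
  B[1] = 1 XOR 1 = 0
  B[2] = 0 XOR 1 = 1
  B[3] = 1 XOR 0 = 1
  B[4] = 1 XOR 0 = 1
  B[5] = 1 XOR 0 = 1
  B[6] = 1 XOR 1 = 0
  B[7] = 0 XOR 1 = 1
  B[8] = 1 XOR 0 = 1
  B[9] = 1 XOR 1 = 0
  B[10] = 0 XOR 1 = 1
  B[11] = 1 XOR 1 = 0
  B[12] = 0 XOR 0 = 0
= 1011110110100 (6068 decimal)


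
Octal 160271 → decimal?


Positional values:
Position 0: 1 × 8^0 = 1
Position 1: 7 × 8^1 = 56
Position 2: 2 × 8^2 = 128
Position 3: 0 × 8^3 = 0
Position 4: 6 × 8^4 = 24576
Position 5: 1 × 8^5 = 32768
Sum = 1 + 56 + 128 + 0 + 24576 + 32768
= 57529


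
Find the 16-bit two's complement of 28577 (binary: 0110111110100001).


Original: 0110111110100001
Step 1 - Invert all bits: 1001000001011110
Step 2 - Add 1: 1001000001011110 + 1
= 1001000001011111 (represents -28577)


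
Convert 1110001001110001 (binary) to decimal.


Positional values:
Bit 0: 1 × 2^0 = 1
Bit 4: 1 × 2^4 = 16
Bit 5: 1 × 2^5 = 32
Bit 6: 1 × 2^6 = 64
Bit 9: 1 × 2^9 = 512
Bit 13: 1 × 2^13 = 8192
Bit 14: 1 × 2^14 = 16384
Bit 15: 1 × 2^15 = 32768
Sum = 1 + 16 + 32 + 64 + 512 + 8192 + 16384 + 32768
= 57969


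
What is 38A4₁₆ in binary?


Each hex digit → 4 binary bits:
  3 = 0011
  8 = 1000
  A = 1010
  4 = 0100
Concatenate: 0011 1000 1010 0100
= 0011100010100100


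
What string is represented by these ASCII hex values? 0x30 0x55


Codes (hex): 0x30 0x55
Per-code ASCII lookup:
  0x30 = 48  (range 48-57: digits, 48 - 48 = 0) → '0'
  0x55 = 85  (range 65-90: uppercase, 85 - 65 = 20) → 'U'
= '0U'


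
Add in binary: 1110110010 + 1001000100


Align and add column by column (LSB to MSB, carry propagating):
  01110110010
+ 01001000100
  -----------
  col 0: 0 + 0 + 0 (carry in) = 0 → bit 0, carry out 0
  col 1: 1 + 0 + 0 (carry in) = 1 → bit 1, carry out 0
  col 2: 0 + 1 + 0 (carry in) = 1 → bit 1, carry out 0
  col 3: 0 + 0 + 0 (carry in) = 0 → bit 0, carry out 0
  col 4: 1 + 0 + 0 (carry in) = 1 → bit 1, carry out 0
  col 5: 1 + 0 + 0 (carry in) = 1 → bit 1, carry out 0
  col 6: 0 + 1 + 0 (carry in) = 1 → bit 1, carry out 0
  col 7: 1 + 0 + 0 (carry in) = 1 → bit 1, carry out 0
  col 8: 1 + 0 + 0 (carry in) = 1 → bit 1, carry out 0
  col 9: 1 + 1 + 0 (carry in) = 2 → bit 0, carry out 1
  col 10: 0 + 0 + 1 (carry in) = 1 → bit 1, carry out 0
Reading bits MSB→LSB: 10111110110
Strip leading zeros: 10111110110
= 10111110110


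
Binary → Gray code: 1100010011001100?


Binary: 1100010011001100
Gray code: G = B XOR (B >> 1)
B >> 1 = 0110001001100110
1100010011001100 XOR 0110001001100110:
  1 XOR 0 = 1
  1 XOR 1 = 0
  0 XOR 1 = 1
  0 XOR 0 = 0
  0 XOR 0 = 0
  1 XOR 0 = 1
  0 XOR 1 = 1
  0 XOR 0 = 0
  1 XOR 0 = 1
  1 XOR 1 = 0
  0 XOR 1 = 1
  0 XOR 0 = 0
  1 XOR 0 = 1
  1 XOR 1 = 0
  0 XOR 1 = 1
  0 XOR 0 = 0
= 1010011010101010


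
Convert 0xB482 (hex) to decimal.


Positional values:
Position 0: 2 × 16^0 = 2 × 1 = 2
Position 1: 8 × 16^1 = 8 × 16 = 128
Position 2: 4 × 16^2 = 4 × 256 = 1024
Position 3: B × 16^3 = 11 × 4096 = 45056
Sum = 2 + 128 + 1024 + 45056
= 46210


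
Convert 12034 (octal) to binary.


Each octal digit → 3 binary bits:
  1 = 001
  2 = 010
  0 = 000
  3 = 011
  4 = 100
Concatenate: 001 010 000 011 100
= 001010000011100


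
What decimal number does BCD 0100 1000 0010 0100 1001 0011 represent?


Each 4-bit group → digit:
  0100 → 4
  1000 → 8
  0010 → 2
  0100 → 4
  1001 → 9
  0011 → 3
= 482493


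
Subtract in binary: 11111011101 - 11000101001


Align and subtract column by column (LSB to MSB, borrowing when needed):
  11111011101
- 11000101001
  -----------
  col 0: (1 - 0 borrow-in) - 1 → 1 - 1 = 0, borrow out 0
  col 1: (0 - 0 borrow-in) - 0 → 0 - 0 = 0, borrow out 0
  col 2: (1 - 0 borrow-in) - 0 → 1 - 0 = 1, borrow out 0
  col 3: (1 - 0 borrow-in) - 1 → 1 - 1 = 0, borrow out 0
  col 4: (1 - 0 borrow-in) - 0 → 1 - 0 = 1, borrow out 0
  col 5: (0 - 0 borrow-in) - 1 → borrow from next column: (0+2) - 1 = 1, borrow out 1
  col 6: (1 - 1 borrow-in) - 0 → 0 - 0 = 0, borrow out 0
  col 7: (1 - 0 borrow-in) - 0 → 1 - 0 = 1, borrow out 0
  col 8: (1 - 0 borrow-in) - 0 → 1 - 0 = 1, borrow out 0
  col 9: (1 - 0 borrow-in) - 1 → 1 - 1 = 0, borrow out 0
  col 10: (1 - 0 borrow-in) - 1 → 1 - 1 = 0, borrow out 0
Reading bits MSB→LSB: 00110110100
Strip leading zeros: 110110100
= 110110100


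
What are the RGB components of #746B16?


Hex: #746B16
R = 74₁₆ = 116
G = 6B₁₆ = 107
B = 16₁₆ = 22
= RGB(116, 107, 22)


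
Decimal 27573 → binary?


Divide by 2 repeatedly:
27573 ÷ 2 = 13786 remainder 1
13786 ÷ 2 = 6893 remainder 0
6893 ÷ 2 = 3446 remainder 1
3446 ÷ 2 = 1723 remainder 0
1723 ÷ 2 = 861 remainder 1
861 ÷ 2 = 430 remainder 1
430 ÷ 2 = 215 remainder 0
215 ÷ 2 = 107 remainder 1
107 ÷ 2 = 53 remainder 1
53 ÷ 2 = 26 remainder 1
26 ÷ 2 = 13 remainder 0
13 ÷ 2 = 6 remainder 1
6 ÷ 2 = 3 remainder 0
3 ÷ 2 = 1 remainder 1
1 ÷ 2 = 0 remainder 1
Reading remainders bottom-up:
= 110101110110101


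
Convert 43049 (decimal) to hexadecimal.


Divide by 16 repeatedly:
43049 ÷ 16 = 2690 remainder 9 (9)
2690 ÷ 16 = 168 remainder 2 (2)
168 ÷ 16 = 10 remainder 8 (8)
10 ÷ 16 = 0 remainder 10 (A)
Reading remainders bottom-up:
= 0xA829


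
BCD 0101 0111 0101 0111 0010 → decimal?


Each 4-bit group → digit:
  0101 → 5
  0111 → 7
  0101 → 5
  0111 → 7
  0010 → 2
= 57572


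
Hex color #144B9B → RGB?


Hex: #144B9B
R = 14₁₆ = 20
G = 4B₁₆ = 75
B = 9B₁₆ = 155
= RGB(20, 75, 155)


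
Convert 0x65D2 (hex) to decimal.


Positional values:
Position 0: 2 × 16^0 = 2 × 1 = 2
Position 1: D × 16^1 = 13 × 16 = 208
Position 2: 5 × 16^2 = 5 × 256 = 1280
Position 3: 6 × 16^3 = 6 × 4096 = 24576
Sum = 2 + 208 + 1280 + 24576
= 26066


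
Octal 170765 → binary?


Each octal digit → 3 binary bits:
  1 = 001
  7 = 111
  0 = 000
  7 = 111
  6 = 110
  5 = 101
Concatenate: 001 111 000 111 110 101
= 001111000111110101


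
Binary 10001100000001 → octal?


Group into 3-bit groups: 010001100000001
  010 = 2
  001 = 1
  100 = 4
  000 = 0
  001 = 1
= 0o21401


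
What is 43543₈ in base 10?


Positional values:
Position 0: 3 × 8^0 = 3
Position 1: 4 × 8^1 = 32
Position 2: 5 × 8^2 = 320
Position 3: 3 × 8^3 = 1536
Position 4: 4 × 8^4 = 16384
Sum = 3 + 32 + 320 + 1536 + 16384
= 18275


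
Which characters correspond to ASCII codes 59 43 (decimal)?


Codes (decimal): 59 43
Per-code ASCII lookup:
  59  (special character) → ';'
  43  (special character) → '+'
= ';+'


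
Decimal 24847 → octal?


Divide by 8 repeatedly:
24847 ÷ 8 = 3105 remainder 7
3105 ÷ 8 = 388 remainder 1
388 ÷ 8 = 48 remainder 4
48 ÷ 8 = 6 remainder 0
6 ÷ 8 = 0 remainder 6
Reading remainders bottom-up:
= 0o60417


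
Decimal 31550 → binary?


Divide by 2 repeatedly:
31550 ÷ 2 = 15775 remainder 0
15775 ÷ 2 = 7887 remainder 1
7887 ÷ 2 = 3943 remainder 1
3943 ÷ 2 = 1971 remainder 1
1971 ÷ 2 = 985 remainder 1
985 ÷ 2 = 492 remainder 1
492 ÷ 2 = 246 remainder 0
246 ÷ 2 = 123 remainder 0
123 ÷ 2 = 61 remainder 1
61 ÷ 2 = 30 remainder 1
30 ÷ 2 = 15 remainder 0
15 ÷ 2 = 7 remainder 1
7 ÷ 2 = 3 remainder 1
3 ÷ 2 = 1 remainder 1
1 ÷ 2 = 0 remainder 1
Reading remainders bottom-up:
= 111101100111110


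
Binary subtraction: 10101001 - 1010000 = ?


Align and subtract column by column (LSB to MSB, borrowing when needed):
  10101001
- 01010000
  --------
  col 0: (1 - 0 borrow-in) - 0 → 1 - 0 = 1, borrow out 0
  col 1: (0 - 0 borrow-in) - 0 → 0 - 0 = 0, borrow out 0
  col 2: (0 - 0 borrow-in) - 0 → 0 - 0 = 0, borrow out 0
  col 3: (1 - 0 borrow-in) - 0 → 1 - 0 = 1, borrow out 0
  col 4: (0 - 0 borrow-in) - 1 → borrow from next column: (0+2) - 1 = 1, borrow out 1
  col 5: (1 - 1 borrow-in) - 0 → 0 - 0 = 0, borrow out 0
  col 6: (0 - 0 borrow-in) - 1 → borrow from next column: (0+2) - 1 = 1, borrow out 1
  col 7: (1 - 1 borrow-in) - 0 → 0 - 0 = 0, borrow out 0
Reading bits MSB→LSB: 01011001
Strip leading zeros: 1011001
= 1011001


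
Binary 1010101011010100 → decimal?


Positional values:
Bit 2: 1 × 2^2 = 4
Bit 4: 1 × 2^4 = 16
Bit 6: 1 × 2^6 = 64
Bit 7: 1 × 2^7 = 128
Bit 9: 1 × 2^9 = 512
Bit 11: 1 × 2^11 = 2048
Bit 13: 1 × 2^13 = 8192
Bit 15: 1 × 2^15 = 32768
Sum = 4 + 16 + 64 + 128 + 512 + 2048 + 8192 + 32768
= 43732


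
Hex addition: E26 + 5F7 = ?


Align and add column by column (LSB to MSB, each column mod 16 with carry):
  0E26
+ 05F7
  ----
  col 0: 6(6) + 7(7) + 0 (carry in) = 13 → D(13), carry out 0
  col 1: 2(2) + F(15) + 0 (carry in) = 17 → 1(1), carry out 1
  col 2: E(14) + 5(5) + 1 (carry in) = 20 → 4(4), carry out 1
  col 3: 0(0) + 0(0) + 1 (carry in) = 1 → 1(1), carry out 0
Reading digits MSB→LSB: 141D
Strip leading zeros: 141D
= 0x141D


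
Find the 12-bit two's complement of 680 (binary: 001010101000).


Original: 001010101000
Step 1 - Invert all bits: 110101010111
Step 2 - Add 1: 110101010111 + 1
= 110101011000 (represents -680)


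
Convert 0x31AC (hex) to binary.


Each hex digit → 4 binary bits:
  3 = 0011
  1 = 0001
  A = 1010
  C = 1100
Concatenate: 0011 0001 1010 1100
= 0011000110101100


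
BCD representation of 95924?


Each digit → 4-bit binary:
  9 → 1001
  5 → 0101
  9 → 1001
  2 → 0010
  4 → 0100
= 1001 0101 1001 0010 0100


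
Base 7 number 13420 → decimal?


Positional values (base 7):
  0 × 7^0 = 0 × 1 = 0
  2 × 7^1 = 2 × 7 = 14
  4 × 7^2 = 4 × 49 = 196
  3 × 7^3 = 3 × 343 = 1029
  1 × 7^4 = 1 × 2401 = 2401
Sum = 0 + 14 + 196 + 1029 + 2401
= 3640


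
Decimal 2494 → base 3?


Divide by 3 repeatedly:
2494 ÷ 3 = 831 remainder 1
831 ÷ 3 = 277 remainder 0
277 ÷ 3 = 92 remainder 1
92 ÷ 3 = 30 remainder 2
30 ÷ 3 = 10 remainder 0
10 ÷ 3 = 3 remainder 1
3 ÷ 3 = 1 remainder 0
1 ÷ 3 = 0 remainder 1
Reading remainders bottom-up:
= 10102101


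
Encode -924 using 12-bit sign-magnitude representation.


Sign bit: 1 (negative)
Magnitude: 924 = 01110011100
= 101110011100


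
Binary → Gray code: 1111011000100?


Binary: 1111011000100
Gray code: G = B XOR (B >> 1)
B >> 1 = 0111101100010
1111011000100 XOR 0111101100010:
  1 XOR 0 = 1
  1 XOR 1 = 0
  1 XOR 1 = 0
  1 XOR 1 = 0
  0 XOR 1 = 1
  1 XOR 0 = 1
  1 XOR 1 = 0
  0 XOR 1 = 1
  0 XOR 0 = 0
  0 XOR 0 = 0
  1 XOR 0 = 1
  0 XOR 1 = 1
  0 XOR 0 = 0
= 1000110100110


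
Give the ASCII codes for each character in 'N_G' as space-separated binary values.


String: 'N_G'  (3 characters)
Per-character ASCII lookup:
  'N': uppercase starts at 65: 'N' = 65 + 13 = 78 → 1001110
  '_': special character: '_' = 95 → 1011111
  'G': uppercase starts at 65: 'G' = 65 + 6 = 71 → 1000111
= 1001110 1011111 1000111


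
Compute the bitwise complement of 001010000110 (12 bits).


Original: 001010000110
Invert all bits:
  bit 0: 0 → 1
  bit 1: 0 → 1
  bit 2: 1 → 0
  bit 3: 0 → 1
  bit 4: 1 → 0
  bit 5: 0 → 1
  bit 6: 0 → 1
  bit 7: 0 → 1
  bit 8: 0 → 1
  bit 9: 1 → 0
  bit 10: 1 → 0
  bit 11: 0 → 1
= 110101111001


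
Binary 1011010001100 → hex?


Group into 4-bit nibbles: 0001011010001100
  0001 = 1
  0110 = 6
  1000 = 8
  1100 = C
= 0x168C


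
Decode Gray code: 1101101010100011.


Gray code: 1101101010100011
MSB stays the same: 1
Each subsequent bit = prev_binary XOR current_gray:
  B[1] = 1 XOR 1 = 0
  B[2] = 0 XOR 0 = 0
  B[3] = 0 XOR 1 = 1
  B[4] = 1 XOR 1 = 0
  B[5] = 0 XOR 0 = 0
  B[6] = 0 XOR 1 = 1
  B[7] = 1 XOR 0 = 1
  B[8] = 1 XOR 1 = 0
  B[9] = 0 XOR 0 = 0
  B[10] = 0 XOR 1 = 1
  B[11] = 1 XOR 0 = 1
  B[12] = 1 XOR 0 = 1
  B[13] = 1 XOR 0 = 1
  B[14] = 1 XOR 1 = 0
  B[15] = 0 XOR 1 = 1
= 1001001100111101 (37693 decimal)


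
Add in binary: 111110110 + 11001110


Align and add column by column (LSB to MSB, carry propagating):
  0111110110
+ 0011001110
  ----------
  col 0: 0 + 0 + 0 (carry in) = 0 → bit 0, carry out 0
  col 1: 1 + 1 + 0 (carry in) = 2 → bit 0, carry out 1
  col 2: 1 + 1 + 1 (carry in) = 3 → bit 1, carry out 1
  col 3: 0 + 1 + 1 (carry in) = 2 → bit 0, carry out 1
  col 4: 1 + 0 + 1 (carry in) = 2 → bit 0, carry out 1
  col 5: 1 + 0 + 1 (carry in) = 2 → bit 0, carry out 1
  col 6: 1 + 1 + 1 (carry in) = 3 → bit 1, carry out 1
  col 7: 1 + 1 + 1 (carry in) = 3 → bit 1, carry out 1
  col 8: 1 + 0 + 1 (carry in) = 2 → bit 0, carry out 1
  col 9: 0 + 0 + 1 (carry in) = 1 → bit 1, carry out 0
Reading bits MSB→LSB: 1011000100
Strip leading zeros: 1011000100
= 1011000100


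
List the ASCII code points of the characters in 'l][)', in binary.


String: 'l][)'  (4 characters)
Per-character ASCII lookup:
  'l': lowercase starts at 97: 'l' = 97 + 11 = 108 → 1101100
  ']': special character: ']' = 93 → 1011101
  '[': special character: '[' = 91 → 1011011
  ')': special character: ')' = 41 → 101001
= 1101100 1011101 1011011 101001


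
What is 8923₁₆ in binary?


Each hex digit → 4 binary bits:
  8 = 1000
  9 = 1001
  2 = 0010
  3 = 0011
Concatenate: 1000 1001 0010 0011
= 1000100100100011


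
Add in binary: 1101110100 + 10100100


Align and add column by column (LSB to MSB, carry propagating):
  01101110100
+ 00010100100
  -----------
  col 0: 0 + 0 + 0 (carry in) = 0 → bit 0, carry out 0
  col 1: 0 + 0 + 0 (carry in) = 0 → bit 0, carry out 0
  col 2: 1 + 1 + 0 (carry in) = 2 → bit 0, carry out 1
  col 3: 0 + 0 + 1 (carry in) = 1 → bit 1, carry out 0
  col 4: 1 + 0 + 0 (carry in) = 1 → bit 1, carry out 0
  col 5: 1 + 1 + 0 (carry in) = 2 → bit 0, carry out 1
  col 6: 1 + 0 + 1 (carry in) = 2 → bit 0, carry out 1
  col 7: 0 + 1 + 1 (carry in) = 2 → bit 0, carry out 1
  col 8: 1 + 0 + 1 (carry in) = 2 → bit 0, carry out 1
  col 9: 1 + 0 + 1 (carry in) = 2 → bit 0, carry out 1
  col 10: 0 + 0 + 1 (carry in) = 1 → bit 1, carry out 0
Reading bits MSB→LSB: 10000011000
Strip leading zeros: 10000011000
= 10000011000


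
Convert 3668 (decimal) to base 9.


Divide by 9 repeatedly:
3668 ÷ 9 = 407 remainder 5
407 ÷ 9 = 45 remainder 2
45 ÷ 9 = 5 remainder 0
5 ÷ 9 = 0 remainder 5
Reading remainders bottom-up:
= 5025


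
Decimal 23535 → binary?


Divide by 2 repeatedly:
23535 ÷ 2 = 11767 remainder 1
11767 ÷ 2 = 5883 remainder 1
5883 ÷ 2 = 2941 remainder 1
2941 ÷ 2 = 1470 remainder 1
1470 ÷ 2 = 735 remainder 0
735 ÷ 2 = 367 remainder 1
367 ÷ 2 = 183 remainder 1
183 ÷ 2 = 91 remainder 1
91 ÷ 2 = 45 remainder 1
45 ÷ 2 = 22 remainder 1
22 ÷ 2 = 11 remainder 0
11 ÷ 2 = 5 remainder 1
5 ÷ 2 = 2 remainder 1
2 ÷ 2 = 1 remainder 0
1 ÷ 2 = 0 remainder 1
Reading remainders bottom-up:
= 101101111101111


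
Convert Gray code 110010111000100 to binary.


Gray code: 110010111000100
MSB stays the same: 1
Each subsequent bit = prev_binary XOR current_gray:
  B[1] = 1 XOR 1 = 0
  B[2] = 0 XOR 0 = 0
  B[3] = 0 XOR 0 = 0
  B[4] = 0 XOR 1 = 1
  B[5] = 1 XOR 0 = 1
  B[6] = 1 XOR 1 = 0
  B[7] = 0 XOR 1 = 1
  B[8] = 1 XOR 1 = 0
  B[9] = 0 XOR 0 = 0
  B[10] = 0 XOR 0 = 0
  B[11] = 0 XOR 0 = 0
  B[12] = 0 XOR 1 = 1
  B[13] = 1 XOR 0 = 1
  B[14] = 1 XOR 0 = 1
= 100011010000111 (18055 decimal)


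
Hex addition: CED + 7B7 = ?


Align and add column by column (LSB to MSB, each column mod 16 with carry):
  0CED
+ 07B7
  ----
  col 0: D(13) + 7(7) + 0 (carry in) = 20 → 4(4), carry out 1
  col 1: E(14) + B(11) + 1 (carry in) = 26 → A(10), carry out 1
  col 2: C(12) + 7(7) + 1 (carry in) = 20 → 4(4), carry out 1
  col 3: 0(0) + 0(0) + 1 (carry in) = 1 → 1(1), carry out 0
Reading digits MSB→LSB: 14A4
Strip leading zeros: 14A4
= 0x14A4


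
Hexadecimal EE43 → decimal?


Positional values:
Position 0: 3 × 16^0 = 3 × 1 = 3
Position 1: 4 × 16^1 = 4 × 16 = 64
Position 2: E × 16^2 = 14 × 256 = 3584
Position 3: E × 16^3 = 14 × 4096 = 57344
Sum = 3 + 64 + 3584 + 57344
= 60995


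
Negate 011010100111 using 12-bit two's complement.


Original: 011010100111
Step 1 - Invert all bits: 100101011000
Step 2 - Add 1: 100101011000 + 1
= 100101011001 (represents -1703)


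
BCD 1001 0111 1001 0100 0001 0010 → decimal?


Each 4-bit group → digit:
  1001 → 9
  0111 → 7
  1001 → 9
  0100 → 4
  0001 → 1
  0010 → 2
= 979412


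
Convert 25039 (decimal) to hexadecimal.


Divide by 16 repeatedly:
25039 ÷ 16 = 1564 remainder 15 (F)
1564 ÷ 16 = 97 remainder 12 (C)
97 ÷ 16 = 6 remainder 1 (1)
6 ÷ 16 = 0 remainder 6 (6)
Reading remainders bottom-up:
= 0x61CF


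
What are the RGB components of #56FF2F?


Hex: #56FF2F
R = 56₁₆ = 86
G = FF₁₆ = 255
B = 2F₁₆ = 47
= RGB(86, 255, 47)


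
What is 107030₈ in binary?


Each octal digit → 3 binary bits:
  1 = 001
  0 = 000
  7 = 111
  0 = 000
  3 = 011
  0 = 000
Concatenate: 001 000 111 000 011 000
= 001000111000011000


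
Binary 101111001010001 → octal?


Group into 3-bit groups: 101111001010001
  101 = 5
  111 = 7
  001 = 1
  010 = 2
  001 = 1
= 0o57121


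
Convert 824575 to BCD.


Each digit → 4-bit binary:
  8 → 1000
  2 → 0010
  4 → 0100
  5 → 0101
  7 → 0111
  5 → 0101
= 1000 0010 0100 0101 0111 0101


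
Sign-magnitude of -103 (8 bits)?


Sign bit: 1 (negative)
Magnitude: 103 = 1100111
= 11100111


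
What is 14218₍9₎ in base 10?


Positional values (base 9):
  8 × 9^0 = 8 × 1 = 8
  1 × 9^1 = 1 × 9 = 9
  2 × 9^2 = 2 × 81 = 162
  4 × 9^3 = 4 × 729 = 2916
  1 × 9^4 = 1 × 6561 = 6561
Sum = 8 + 9 + 162 + 2916 + 6561
= 9656


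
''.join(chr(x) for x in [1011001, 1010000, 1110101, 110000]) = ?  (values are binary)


Codes (binary): 1011001 1010000 1110101 110000
Per-code ASCII lookup:
  1011001 = 89  (range 65-90: uppercase, 89 - 65 = 24) → 'Y'
  1010000 = 80  (range 65-90: uppercase, 80 - 65 = 15) → 'P'
  1110101 = 117  (range 97-122: lowercase, 117 - 97 = 20) → 'u'
  110000 = 48  (range 48-57: digits, 48 - 48 = 0) → '0'
= 'YPu0'


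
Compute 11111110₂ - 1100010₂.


Align and subtract column by column (LSB to MSB, borrowing when needed):
  11111110
- 01100010
  --------
  col 0: (0 - 0 borrow-in) - 0 → 0 - 0 = 0, borrow out 0
  col 1: (1 - 0 borrow-in) - 1 → 1 - 1 = 0, borrow out 0
  col 2: (1 - 0 borrow-in) - 0 → 1 - 0 = 1, borrow out 0
  col 3: (1 - 0 borrow-in) - 0 → 1 - 0 = 1, borrow out 0
  col 4: (1 - 0 borrow-in) - 0 → 1 - 0 = 1, borrow out 0
  col 5: (1 - 0 borrow-in) - 1 → 1 - 1 = 0, borrow out 0
  col 6: (1 - 0 borrow-in) - 1 → 1 - 1 = 0, borrow out 0
  col 7: (1 - 0 borrow-in) - 0 → 1 - 0 = 1, borrow out 0
Reading bits MSB→LSB: 10011100
Strip leading zeros: 10011100
= 10011100


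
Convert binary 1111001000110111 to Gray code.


Binary: 1111001000110111
Gray code: G = B XOR (B >> 1)
B >> 1 = 0111100100011011
1111001000110111 XOR 0111100100011011:
  1 XOR 0 = 1
  1 XOR 1 = 0
  1 XOR 1 = 0
  1 XOR 1 = 0
  0 XOR 1 = 1
  0 XOR 0 = 0
  1 XOR 0 = 1
  0 XOR 1 = 1
  0 XOR 0 = 0
  0 XOR 0 = 0
  1 XOR 0 = 1
  1 XOR 1 = 0
  0 XOR 1 = 1
  1 XOR 0 = 1
  1 XOR 1 = 0
  1 XOR 1 = 0
= 1000101100101100


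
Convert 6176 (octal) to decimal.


Positional values:
Position 0: 6 × 8^0 = 6
Position 1: 7 × 8^1 = 56
Position 2: 1 × 8^2 = 64
Position 3: 6 × 8^3 = 3072
Sum = 6 + 56 + 64 + 3072
= 3198


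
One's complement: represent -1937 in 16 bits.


Original: 0000011110010001
Invert all bits:
  bit 0: 0 → 1
  bit 1: 0 → 1
  bit 2: 0 → 1
  bit 3: 0 → 1
  bit 4: 0 → 1
  bit 5: 1 → 0
  bit 6: 1 → 0
  bit 7: 1 → 0
  bit 8: 1 → 0
  bit 9: 0 → 1
  bit 10: 0 → 1
  bit 11: 1 → 0
  bit 12: 0 → 1
  bit 13: 0 → 1
  bit 14: 0 → 1
  bit 15: 1 → 0
= 1111100001101110


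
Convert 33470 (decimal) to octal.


Divide by 8 repeatedly:
33470 ÷ 8 = 4183 remainder 6
4183 ÷ 8 = 522 remainder 7
522 ÷ 8 = 65 remainder 2
65 ÷ 8 = 8 remainder 1
8 ÷ 8 = 1 remainder 0
1 ÷ 8 = 0 remainder 1
Reading remainders bottom-up:
= 0o101276


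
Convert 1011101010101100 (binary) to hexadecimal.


Group into 4-bit nibbles: 1011101010101100
  1011 = B
  1010 = A
  1010 = A
  1100 = C
= 0xBAAC


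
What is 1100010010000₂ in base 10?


Positional values:
Bit 4: 1 × 2^4 = 16
Bit 7: 1 × 2^7 = 128
Bit 11: 1 × 2^11 = 2048
Bit 12: 1 × 2^12 = 4096
Sum = 16 + 128 + 2048 + 4096
= 6288


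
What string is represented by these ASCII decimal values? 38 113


Codes (decimal): 38 113
Per-code ASCII lookup:
  38  (special character) → '&'
  113  (range 97-122: lowercase, 113 - 97 = 16) → 'q'
= '&q'


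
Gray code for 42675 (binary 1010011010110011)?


Binary: 1010011010110011
Gray code: G = B XOR (B >> 1)
B >> 1 = 0101001101011001
1010011010110011 XOR 0101001101011001:
  1 XOR 0 = 1
  0 XOR 1 = 1
  1 XOR 0 = 1
  0 XOR 1 = 1
  0 XOR 0 = 0
  1 XOR 0 = 1
  1 XOR 1 = 0
  0 XOR 1 = 1
  1 XOR 0 = 1
  0 XOR 1 = 1
  1 XOR 0 = 1
  1 XOR 1 = 0
  0 XOR 1 = 1
  0 XOR 0 = 0
  1 XOR 0 = 1
  1 XOR 1 = 0
= 1111010111101010
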